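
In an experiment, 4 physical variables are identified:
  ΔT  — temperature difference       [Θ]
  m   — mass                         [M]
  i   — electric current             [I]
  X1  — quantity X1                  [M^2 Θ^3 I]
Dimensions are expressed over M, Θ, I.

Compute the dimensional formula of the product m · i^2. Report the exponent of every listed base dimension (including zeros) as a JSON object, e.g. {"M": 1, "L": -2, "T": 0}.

Write exponents as rows M,Θ,I / cols ΔT,m,i,X1:
  M: [ 0  1  0  2]
  Θ: [ 1  0  0  3]
  I: [ 0  0  1  1]
  [M]: (1)·1+(2)·0 = 1
  [Θ]: (1)·0+(2)·0 = 0
  [I]: (1)·0+(2)·1 = 2
⇒ M I^2

{"M": 1, "Θ": 0, "I": 2}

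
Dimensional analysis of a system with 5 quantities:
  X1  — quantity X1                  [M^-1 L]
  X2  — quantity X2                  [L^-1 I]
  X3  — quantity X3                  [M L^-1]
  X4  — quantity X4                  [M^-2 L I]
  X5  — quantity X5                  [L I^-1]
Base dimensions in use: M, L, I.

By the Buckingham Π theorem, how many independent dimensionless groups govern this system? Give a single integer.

3

Exponent matrix [M,L,I] × [X1,X2,X3,X4,X5]:
  M: [-1  0  1 -2  0]
  L: [ 1 -1 -1  1  1]
  I: [ 0  1  0  1 -1]
RREF → pivots at {X1,X2} ⇒ r = 2
5 vars − rank 2 = 3 Π groups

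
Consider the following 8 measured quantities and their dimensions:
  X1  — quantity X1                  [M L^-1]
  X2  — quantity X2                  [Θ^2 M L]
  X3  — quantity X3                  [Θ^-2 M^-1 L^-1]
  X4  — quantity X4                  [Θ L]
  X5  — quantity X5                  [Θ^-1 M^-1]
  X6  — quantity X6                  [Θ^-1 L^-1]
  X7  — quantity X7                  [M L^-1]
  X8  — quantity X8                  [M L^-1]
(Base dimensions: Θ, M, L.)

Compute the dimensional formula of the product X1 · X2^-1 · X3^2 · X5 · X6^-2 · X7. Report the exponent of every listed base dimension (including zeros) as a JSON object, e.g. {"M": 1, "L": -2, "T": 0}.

{"Θ": -5, "M": -2, "L": -3}

Exponent matrix [Θ,M,L] × [X1,X2,X3,X4,X5,X6,X7,X8]:
  Θ: [ 0  2 -2  1 -1 -1  0  0]
  M: [ 1  1 -1  0 -1  0  1  1]
  L: [-1  1 -1  1  0 -1 -1 -1]
  [Θ]: (1)·0+(-1)·2+(2)·-2+(1)·-1+(-2)·-1+(1)·0 = -5
  [M]: (1)·1+(-1)·1+(2)·-1+(1)·-1+(-2)·0+(1)·1 = -2
  [L]: (1)·-1+(-1)·1+(2)·-1+(1)·0+(-2)·-1+(1)·-1 = -3
⇒ Θ^-5 M^-2 L^-3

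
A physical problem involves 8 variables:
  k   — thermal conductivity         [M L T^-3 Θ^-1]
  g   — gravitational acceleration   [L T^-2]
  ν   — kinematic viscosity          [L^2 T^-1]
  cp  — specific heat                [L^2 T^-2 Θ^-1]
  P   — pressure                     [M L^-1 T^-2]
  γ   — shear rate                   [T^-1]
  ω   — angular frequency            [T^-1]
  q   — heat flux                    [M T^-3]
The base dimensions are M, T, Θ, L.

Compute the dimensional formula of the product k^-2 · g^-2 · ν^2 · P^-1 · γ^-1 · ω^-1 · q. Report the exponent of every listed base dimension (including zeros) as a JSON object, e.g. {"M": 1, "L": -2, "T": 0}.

{"M": -2, "T": 9, "Θ": 2, "L": 1}

Dimensional matrix (M×T×Θ×L by k×g×ν×cp×P×γ×ω×q):
  M: [ 1  0  0  0  1  0  0  1]
  T: [-3 -2 -1 -2 -2 -1 -1 -3]
  Θ: [-1  0  0 -1  0  0  0  0]
  L: [ 1  1  2  2 -1  0  0  0]
  [M]: (-2)·1+(-2)·0+(2)·0+(-1)·1+(-1)·0+(-1)·0+(1)·1 = -2
  [T]: (-2)·-3+(-2)·-2+(2)·-1+(-1)·-2+(-1)·-1+(-1)·-1+(1)·-3 = 9
  [Θ]: (-2)·-1+(-2)·0+(2)·0+(-1)·0+(-1)·0+(-1)·0+(1)·0 = 2
  [L]: (-2)·1+(-2)·1+(2)·2+(-1)·-1+(-1)·0+(-1)·0+(1)·0 = 1
⇒ M^-2 T^9 Θ^2 L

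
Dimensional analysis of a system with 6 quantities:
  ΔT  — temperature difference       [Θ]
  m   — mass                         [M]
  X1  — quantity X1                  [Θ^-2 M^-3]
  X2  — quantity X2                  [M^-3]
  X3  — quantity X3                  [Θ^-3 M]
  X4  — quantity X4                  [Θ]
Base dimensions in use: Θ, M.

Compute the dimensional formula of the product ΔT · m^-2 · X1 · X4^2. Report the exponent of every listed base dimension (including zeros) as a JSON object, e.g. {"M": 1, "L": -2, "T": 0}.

{"Θ": 1, "M": -5}

Exponent matrix [Θ,M] × [ΔT,m,X1,X2,X3,X4]:
  Θ: [ 1  0 -2  0 -3  1]
  M: [ 0  1 -3 -3  1  0]
  [Θ]: (1)·1+(-2)·0+(1)·-2+(2)·1 = 1
  [M]: (1)·0+(-2)·1+(1)·-3+(2)·0 = -5
⇒ Θ M^-5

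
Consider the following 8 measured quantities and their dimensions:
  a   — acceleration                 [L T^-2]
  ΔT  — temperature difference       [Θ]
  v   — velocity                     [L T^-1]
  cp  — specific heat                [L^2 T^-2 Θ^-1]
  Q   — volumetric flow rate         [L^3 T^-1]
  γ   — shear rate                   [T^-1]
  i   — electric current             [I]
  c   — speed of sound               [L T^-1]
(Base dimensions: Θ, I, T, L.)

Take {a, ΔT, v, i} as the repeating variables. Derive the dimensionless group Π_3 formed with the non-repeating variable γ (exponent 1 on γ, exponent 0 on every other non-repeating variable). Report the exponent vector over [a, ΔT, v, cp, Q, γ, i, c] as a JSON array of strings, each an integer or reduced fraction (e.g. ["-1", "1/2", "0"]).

Exponent matrix [Θ,I,T,L] × [a,ΔT,v,cp,Q,γ,i,c]:
  Θ: [ 0  1  0 -1  0  0  0  0]
  I: [ 0  0  0  0  0  0  1  0]
  T: [-2  0 -1 -2 -1 -1  0 -1]
  L: [ 1  0  1  2  3  0  0  1]
RREF → pivots at {a,ΔT,v,i} ⇒ r = 4
Pivot set = {a,ΔT,v,i}, free = {cp,Q,γ,c}
RREF:
  r0: [   1    0    0    0   -2    1    0    0]
  r1: [   0    1    0   -1    0    0    0    0]
  r2: [   0    0    1    2    5   -1    0    1]
  r3: [   0    0    0    0    0    0    1    0]
Fix exponent of γ at 1, cp at 0, Q at 0, c at 0; solve each RREF row for its pivot's exponent:
  r0: exp(a) + (1)·1 = 0 ⇒ exp(a) = -1
  r1: exp(ΔT) + (0)·1 = 0 ⇒ exp(ΔT) = 0
  r2: exp(v) + (-1)·1 = 0 ⇒ exp(v) = 1
  r3: exp(i) + (0)·1 = 0 ⇒ exp(i) = 0
Π_3 = a^-1 · v · γ

["-1", "0", "1", "0", "0", "1", "0", "0"]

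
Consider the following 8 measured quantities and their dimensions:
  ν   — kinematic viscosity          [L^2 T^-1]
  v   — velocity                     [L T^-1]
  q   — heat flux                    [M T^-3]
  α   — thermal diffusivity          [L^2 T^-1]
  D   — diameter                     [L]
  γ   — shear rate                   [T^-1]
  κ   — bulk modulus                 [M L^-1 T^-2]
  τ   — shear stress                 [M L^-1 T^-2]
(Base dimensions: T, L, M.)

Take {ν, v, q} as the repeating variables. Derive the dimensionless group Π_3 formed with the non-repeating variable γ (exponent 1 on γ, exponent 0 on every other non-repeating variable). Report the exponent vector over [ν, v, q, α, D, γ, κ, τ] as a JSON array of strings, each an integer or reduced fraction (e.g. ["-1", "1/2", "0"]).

["1", "-2", "0", "0", "0", "1", "0", "0"]

Exponent matrix [T,L,M] × [ν,v,q,α,D,γ,κ,τ]:
  T: [-1 -1 -3 -1  0 -1 -2 -2]
  L: [ 2  1  0  2  1  0 -1 -1]
  M: [ 0  0  1  0  0  0  1  1]
RREF → pivots at {ν,v,q} ⇒ r = 3
Repeat: ν,v,q; free: α,D,γ,κ,τ
RREF:
  r0: [   1    0    0    1    1   -1    0    0]
  r1: [   0    1    0    0   -1    2   -1   -1]
  r2: [   0    0    1    0    0    0    1    1]
Fix exponent of γ at 1, α at 0, D at 0, κ at 0, τ at 0; solve each RREF row for its pivot's exponent:
  r0: exp(ν) + (-1)·1 = 0 ⇒ exp(ν) = 1
  r1: exp(v) + (2)·1 = 0 ⇒ exp(v) = -2
  r2: exp(q) + (0)·1 = 0 ⇒ exp(q) = 0
Π_3 = ν · v^-2 · γ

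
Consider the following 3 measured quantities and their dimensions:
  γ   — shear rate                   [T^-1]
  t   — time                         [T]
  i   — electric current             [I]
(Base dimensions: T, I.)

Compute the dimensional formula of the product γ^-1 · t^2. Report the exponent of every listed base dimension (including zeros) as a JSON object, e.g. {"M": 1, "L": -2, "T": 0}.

Dimensional matrix (T×I by γ×t×i):
  T: [-1  1  0]
  I: [ 0  0  1]
  [T]: (-1)·-1+(2)·1 = 3
  [I]: (-1)·0+(2)·0 = 0
⇒ T^3

{"T": 3, "I": 0}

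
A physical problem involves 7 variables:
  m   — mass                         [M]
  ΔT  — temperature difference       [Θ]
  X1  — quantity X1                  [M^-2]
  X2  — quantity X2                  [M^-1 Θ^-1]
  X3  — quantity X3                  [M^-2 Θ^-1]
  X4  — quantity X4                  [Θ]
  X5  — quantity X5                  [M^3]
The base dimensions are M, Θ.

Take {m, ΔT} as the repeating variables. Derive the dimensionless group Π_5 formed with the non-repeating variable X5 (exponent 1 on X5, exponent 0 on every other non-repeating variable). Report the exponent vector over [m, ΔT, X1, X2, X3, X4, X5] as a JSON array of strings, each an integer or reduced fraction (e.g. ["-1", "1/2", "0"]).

["-3", "0", "0", "0", "0", "0", "1"]

Exponent matrix [M,Θ] × [m,ΔT,X1,X2,X3,X4,X5]:
  M: [ 1  0 -2 -1 -2  0  3]
  Θ: [ 0  1  0 -1 -1  1  0]
Row reduction gives pivot columns m,ΔT; rank = 2
Pivot set = {m,ΔT}, free = {X1,X2,X3,X4,X5}
RREF:
  r0: [   1    0   -2   -1   -2    0    3]
  r1: [   0    1    0   -1   -1    1    0]
Fix exponent of X5 at 1, X1 at 0, X2 at 0, X3 at 0, X4 at 0; solve each RREF row for its pivot's exponent:
  r0: exp(m) + (3)·1 = 0 ⇒ exp(m) = -3
  r1: exp(ΔT) + (0)·1 = 0 ⇒ exp(ΔT) = 0
Π_5 = m^-3 · X5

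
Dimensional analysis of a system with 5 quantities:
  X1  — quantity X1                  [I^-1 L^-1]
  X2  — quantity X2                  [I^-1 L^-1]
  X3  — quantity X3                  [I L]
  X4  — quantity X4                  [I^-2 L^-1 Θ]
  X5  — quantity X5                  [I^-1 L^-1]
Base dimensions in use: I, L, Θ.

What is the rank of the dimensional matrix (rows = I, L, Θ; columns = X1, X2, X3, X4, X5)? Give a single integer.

Dimensional matrix (I×L×Θ by X1×X2×X3×X4×X5):
  I: [-1 -1  1 -2 -1]
  L: [-1 -1  1 -1 -1]
  Θ: [ 0  0  0  1  0]
Row reduction gives pivot columns X1,X4; rank = 2

2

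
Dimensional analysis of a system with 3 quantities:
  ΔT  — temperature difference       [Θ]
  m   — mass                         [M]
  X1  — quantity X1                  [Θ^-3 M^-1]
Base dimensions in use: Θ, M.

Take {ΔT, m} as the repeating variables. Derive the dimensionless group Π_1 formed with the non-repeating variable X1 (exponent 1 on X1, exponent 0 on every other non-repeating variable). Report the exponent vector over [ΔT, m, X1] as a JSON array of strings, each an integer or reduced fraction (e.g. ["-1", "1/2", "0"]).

Exponent matrix [Θ,M] × [ΔT,m,X1]:
  Θ: [ 1  0 -3]
  M: [ 0  1 -1]
Row reduction gives pivot columns ΔT,m; rank = 2
Pivot set = {ΔT,m}, free = {X1}
RREF:
  r0: [   1    0   -3]
  r1: [   0    1   -1]
Fix exponent of X1 at 1; solve each RREF row for its pivot's exponent:
  r0: exp(ΔT) + (-3)·1 = 0 ⇒ exp(ΔT) = 3
  r1: exp(m) + (-1)·1 = 0 ⇒ exp(m) = 1
Π_1 = ΔT^3 · m · X1

["3", "1", "1"]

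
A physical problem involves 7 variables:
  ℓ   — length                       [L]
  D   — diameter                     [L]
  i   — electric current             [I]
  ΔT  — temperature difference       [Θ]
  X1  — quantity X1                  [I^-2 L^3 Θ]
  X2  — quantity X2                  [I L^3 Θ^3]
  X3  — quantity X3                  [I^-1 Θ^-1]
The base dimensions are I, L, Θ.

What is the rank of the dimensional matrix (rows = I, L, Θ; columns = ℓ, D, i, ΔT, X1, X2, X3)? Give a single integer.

3

Exponent matrix [I,L,Θ] × [ℓ,D,i,ΔT,X1,X2,X3]:
  I: [ 0  0  1  0 -2  1 -1]
  L: [ 1  1  0  0  3  3  0]
  Θ: [ 0  0  0  1  1  3 -1]
Row reduction gives pivot columns ℓ,i,ΔT; rank = 3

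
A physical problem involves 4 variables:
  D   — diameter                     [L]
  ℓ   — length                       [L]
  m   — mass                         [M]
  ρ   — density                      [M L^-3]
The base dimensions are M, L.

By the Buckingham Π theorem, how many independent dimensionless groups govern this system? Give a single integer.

2

Write exponents as rows M,L / cols D,ℓ,m,ρ:
  M: [ 0  0  1  1]
  L: [ 1  1  0 -3]
RREF → pivots at {D,m} ⇒ r = 2
Π count = n − r = 4 − 2 = 2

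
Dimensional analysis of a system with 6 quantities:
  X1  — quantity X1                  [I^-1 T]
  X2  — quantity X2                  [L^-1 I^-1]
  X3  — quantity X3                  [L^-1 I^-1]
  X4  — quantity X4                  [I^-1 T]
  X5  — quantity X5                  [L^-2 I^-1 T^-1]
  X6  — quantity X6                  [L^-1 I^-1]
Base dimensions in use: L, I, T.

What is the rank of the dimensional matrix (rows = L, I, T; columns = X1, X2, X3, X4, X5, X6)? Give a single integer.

2

Write exponents as rows L,I,T / cols X1,X2,X3,X4,X5,X6:
  L: [ 0 -1 -1  0 -2 -1]
  I: [-1 -1 -1 -1 -1 -1]
  T: [ 1  0  0  1 -1  0]
Echelon form has 2 nonzero rows (pivots: X1,X2)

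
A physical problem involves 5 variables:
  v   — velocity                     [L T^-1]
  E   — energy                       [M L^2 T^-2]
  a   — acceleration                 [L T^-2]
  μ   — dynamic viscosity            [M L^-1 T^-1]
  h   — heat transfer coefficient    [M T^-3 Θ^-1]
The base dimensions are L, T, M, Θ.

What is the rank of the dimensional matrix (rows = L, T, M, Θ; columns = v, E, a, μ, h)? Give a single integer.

4

Write exponents as rows L,T,M,Θ / cols v,E,a,μ,h:
  L: [ 1  2  1 -1  0]
  T: [-1 -2 -2 -1 -3]
  M: [ 0  1  0  1  1]
  Θ: [ 0  0  0  0 -1]
Echelon form has 4 nonzero rows (pivots: v,E,a,h)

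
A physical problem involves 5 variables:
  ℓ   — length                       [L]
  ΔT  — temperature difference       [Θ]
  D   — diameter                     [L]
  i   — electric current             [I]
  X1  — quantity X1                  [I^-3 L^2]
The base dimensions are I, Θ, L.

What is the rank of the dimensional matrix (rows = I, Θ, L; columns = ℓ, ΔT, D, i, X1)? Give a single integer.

Exponent matrix [I,Θ,L] × [ℓ,ΔT,D,i,X1]:
  I: [ 0  0  0  1 -3]
  Θ: [ 0  1  0  0  0]
  L: [ 1  0  1  0  2]
Echelon form has 3 nonzero rows (pivots: ℓ,ΔT,i)

3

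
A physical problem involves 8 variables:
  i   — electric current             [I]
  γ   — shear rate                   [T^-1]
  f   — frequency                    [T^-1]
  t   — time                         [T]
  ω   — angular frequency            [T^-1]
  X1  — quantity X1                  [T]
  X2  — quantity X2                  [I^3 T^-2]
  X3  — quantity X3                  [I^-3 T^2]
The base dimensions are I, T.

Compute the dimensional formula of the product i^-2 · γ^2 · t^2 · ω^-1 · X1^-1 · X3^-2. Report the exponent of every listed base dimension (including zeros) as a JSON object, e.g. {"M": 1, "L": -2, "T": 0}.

{"I": 4, "T": -4}

Write exponents as rows I,T / cols i,γ,f,t,ω,X1,X2,X3:
  I: [ 1  0  0  0  0  0  3 -3]
  T: [ 0 -1 -1  1 -1  1 -2  2]
  [I]: (-2)·1+(2)·0+(2)·0+(-1)·0+(-1)·0+(-2)·-3 = 4
  [T]: (-2)·0+(2)·-1+(2)·1+(-1)·-1+(-1)·1+(-2)·2 = -4
⇒ I^4 T^-4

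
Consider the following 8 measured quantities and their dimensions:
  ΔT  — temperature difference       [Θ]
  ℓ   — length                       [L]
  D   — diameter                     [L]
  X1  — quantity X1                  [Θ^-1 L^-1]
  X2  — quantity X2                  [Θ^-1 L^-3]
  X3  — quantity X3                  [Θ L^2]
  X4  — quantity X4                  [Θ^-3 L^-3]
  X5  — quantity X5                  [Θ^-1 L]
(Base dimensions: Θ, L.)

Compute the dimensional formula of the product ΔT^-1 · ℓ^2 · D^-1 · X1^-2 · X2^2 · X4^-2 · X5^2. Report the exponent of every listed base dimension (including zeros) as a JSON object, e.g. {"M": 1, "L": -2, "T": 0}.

{"Θ": 3, "L": 5}

Dimensional matrix (Θ×L by ΔT×ℓ×D×X1×X2×X3×X4×X5):
  Θ: [ 1  0  0 -1 -1  1 -3 -1]
  L: [ 0  1  1 -1 -3  2 -3  1]
  [Θ]: (-1)·1+(2)·0+(-1)·0+(-2)·-1+(2)·-1+(-2)·-3+(2)·-1 = 3
  [L]: (-1)·0+(2)·1+(-1)·1+(-2)·-1+(2)·-3+(-2)·-3+(2)·1 = 5
⇒ Θ^3 L^5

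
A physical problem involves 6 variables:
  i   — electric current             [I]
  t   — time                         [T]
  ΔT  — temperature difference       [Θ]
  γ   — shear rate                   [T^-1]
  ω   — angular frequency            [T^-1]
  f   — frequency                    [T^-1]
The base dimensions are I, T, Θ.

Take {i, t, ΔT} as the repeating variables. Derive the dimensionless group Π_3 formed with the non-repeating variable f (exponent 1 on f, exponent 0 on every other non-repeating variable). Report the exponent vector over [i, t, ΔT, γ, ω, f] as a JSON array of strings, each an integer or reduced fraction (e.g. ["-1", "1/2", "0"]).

Dimensional matrix (I×T×Θ by i×t×ΔT×γ×ω×f):
  I: [ 1  0  0  0  0  0]
  T: [ 0  1  0 -1 -1 -1]
  Θ: [ 0  0  1  0  0  0]
Row reduction gives pivot columns i,t,ΔT; rank = 3
Repeat: i,t,ΔT; free: γ,ω,f
RREF:
  r0: [   1    0    0    0    0    0]
  r1: [   0    1    0   -1   -1   -1]
  r2: [   0    0    1    0    0    0]
Fix exponent of f at 1, γ at 0, ω at 0; solve each RREF row for its pivot's exponent:
  r0: exp(i) + (0)·1 = 0 ⇒ exp(i) = 0
  r1: exp(t) + (-1)·1 = 0 ⇒ exp(t) = 1
  r2: exp(ΔT) + (0)·1 = 0 ⇒ exp(ΔT) = 0
Π_3 = t · f

["0", "1", "0", "0", "0", "1"]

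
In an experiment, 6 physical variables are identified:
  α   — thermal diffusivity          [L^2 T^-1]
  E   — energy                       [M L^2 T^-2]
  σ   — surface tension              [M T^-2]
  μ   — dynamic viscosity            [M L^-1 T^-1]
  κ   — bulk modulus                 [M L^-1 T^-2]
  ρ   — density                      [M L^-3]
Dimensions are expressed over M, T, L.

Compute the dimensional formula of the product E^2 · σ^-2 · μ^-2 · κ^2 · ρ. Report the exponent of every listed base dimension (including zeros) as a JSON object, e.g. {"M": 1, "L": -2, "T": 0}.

{"M": 1, "T": -2, "L": 1}

Exponent matrix [M,T,L] × [α,E,σ,μ,κ,ρ]:
  M: [ 0  1  1  1  1  1]
  T: [-1 -2 -2 -1 -2  0]
  L: [ 2  2  0 -1 -1 -3]
  [M]: (2)·1+(-2)·1+(-2)·1+(2)·1+(1)·1 = 1
  [T]: (2)·-2+(-2)·-2+(-2)·-1+(2)·-2+(1)·0 = -2
  [L]: (2)·2+(-2)·0+(-2)·-1+(2)·-1+(1)·-3 = 1
⇒ M T^-2 L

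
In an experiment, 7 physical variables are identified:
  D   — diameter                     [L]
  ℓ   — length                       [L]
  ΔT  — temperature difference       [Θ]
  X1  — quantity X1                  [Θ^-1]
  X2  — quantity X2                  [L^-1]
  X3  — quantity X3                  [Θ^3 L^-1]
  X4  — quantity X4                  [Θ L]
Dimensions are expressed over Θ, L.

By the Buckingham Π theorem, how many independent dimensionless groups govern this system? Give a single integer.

Exponent matrix [Θ,L] × [D,ℓ,ΔT,X1,X2,X3,X4]:
  Θ: [ 0  0  1 -1  0  3  1]
  L: [ 1  1  0  0 -1 -1  1]
RREF → pivots at {D,ΔT} ⇒ r = 2
7 vars − rank 2 = 5 Π groups

5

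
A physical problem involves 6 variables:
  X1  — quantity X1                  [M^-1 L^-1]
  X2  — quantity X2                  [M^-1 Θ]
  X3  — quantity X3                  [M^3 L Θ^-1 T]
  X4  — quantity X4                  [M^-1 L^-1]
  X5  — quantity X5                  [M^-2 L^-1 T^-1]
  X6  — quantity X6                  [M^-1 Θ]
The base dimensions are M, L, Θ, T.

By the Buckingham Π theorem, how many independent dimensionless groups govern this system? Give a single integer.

3

Dimensional matrix (M×L×Θ×T by X1×X2×X3×X4×X5×X6):
  M: [-1 -1  3 -1 -2 -1]
  L: [-1  0  1 -1 -1  0]
  Θ: [ 0  1 -1  0  0  1]
  T: [ 0  0  1  0 -1  0]
Echelon form has 3 nonzero rows (pivots: X1,X2,X3)
Π count = n − r = 6 − 3 = 3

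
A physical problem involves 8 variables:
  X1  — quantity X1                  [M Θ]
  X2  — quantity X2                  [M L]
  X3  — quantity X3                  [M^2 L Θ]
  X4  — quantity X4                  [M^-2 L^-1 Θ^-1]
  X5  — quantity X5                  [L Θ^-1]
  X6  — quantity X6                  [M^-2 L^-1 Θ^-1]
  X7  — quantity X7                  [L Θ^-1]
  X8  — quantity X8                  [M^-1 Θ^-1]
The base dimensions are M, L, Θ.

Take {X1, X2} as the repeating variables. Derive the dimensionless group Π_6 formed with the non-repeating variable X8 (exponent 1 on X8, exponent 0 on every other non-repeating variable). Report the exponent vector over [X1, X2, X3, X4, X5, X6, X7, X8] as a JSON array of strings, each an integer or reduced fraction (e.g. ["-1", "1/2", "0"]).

Exponent matrix [M,L,Θ] × [X1,X2,X3,X4,X5,X6,X7,X8]:
  M: [ 1  1  2 -2  0 -2  0 -1]
  L: [ 0  1  1 -1  1 -1  1  0]
  Θ: [ 1  0  1 -1 -1 -1 -1 -1]
RREF → pivots at {X1,X2} ⇒ r = 2
Pivot set = {X1,X2}, free = {X3,X4,X5,X6,X7,X8}
RREF:
  r0: [   1    0    1   -1   -1   -1   -1   -1]
  r1: [   0    1    1   -1    1   -1    1    0]
  r2: [   0    0    0    0    0    0    0    0]
Fix exponent of X8 at 1, X3 at 0, X4 at 0, X5 at 0, X6 at 0, X7 at 0; solve each RREF row for its pivot's exponent:
  r0: exp(X1) + (-1)·1 = 0 ⇒ exp(X1) = 1
  r1: exp(X2) + (0)·1 = 0 ⇒ exp(X2) = 0
Π_6 = X1 · X8

["1", "0", "0", "0", "0", "0", "0", "1"]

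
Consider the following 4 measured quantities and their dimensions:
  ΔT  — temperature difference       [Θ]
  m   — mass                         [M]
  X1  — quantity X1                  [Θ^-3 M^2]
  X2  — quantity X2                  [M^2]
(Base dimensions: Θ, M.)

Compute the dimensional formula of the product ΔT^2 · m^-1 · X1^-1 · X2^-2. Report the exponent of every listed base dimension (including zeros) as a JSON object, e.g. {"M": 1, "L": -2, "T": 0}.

{"Θ": 5, "M": -7}

Dimensional matrix (Θ×M by ΔT×m×X1×X2):
  Θ: [ 1  0 -3  0]
  M: [ 0  1  2  2]
  [Θ]: (2)·1+(-1)·0+(-1)·-3+(-2)·0 = 5
  [M]: (2)·0+(-1)·1+(-1)·2+(-2)·2 = -7
⇒ Θ^5 M^-7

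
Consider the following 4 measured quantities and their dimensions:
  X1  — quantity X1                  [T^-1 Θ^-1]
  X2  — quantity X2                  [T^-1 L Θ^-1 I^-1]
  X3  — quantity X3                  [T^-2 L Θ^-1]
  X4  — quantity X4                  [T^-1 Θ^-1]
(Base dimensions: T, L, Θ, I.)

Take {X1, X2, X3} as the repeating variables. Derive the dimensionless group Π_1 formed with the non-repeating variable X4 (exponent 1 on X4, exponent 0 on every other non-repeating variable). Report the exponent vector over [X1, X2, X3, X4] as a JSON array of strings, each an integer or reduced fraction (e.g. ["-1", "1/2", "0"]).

["-1", "0", "0", "1"]

Dimensional matrix (T×L×Θ×I by X1×X2×X3×X4):
  T: [-1 -1 -2 -1]
  L: [ 0  1  1  0]
  Θ: [-1 -1 -1 -1]
  I: [ 0 -1  0  0]
Row reduction gives pivot columns X1,X2,X3; rank = 3
Pivot set = {X1,X2,X3}, free = {X4}
RREF:
  r0: [   1    0    0    1]
  r1: [   0    1    0    0]
  r2: [   0    0    1    0]
  r3: [   0    0    0    0]
Fix exponent of X4 at 1; solve each RREF row for its pivot's exponent:
  r0: exp(X1) + (1)·1 = 0 ⇒ exp(X1) = -1
  r1: exp(X2) + (0)·1 = 0 ⇒ exp(X2) = 0
  r2: exp(X3) + (0)·1 = 0 ⇒ exp(X3) = 0
Π_1 = X1^-1 · X4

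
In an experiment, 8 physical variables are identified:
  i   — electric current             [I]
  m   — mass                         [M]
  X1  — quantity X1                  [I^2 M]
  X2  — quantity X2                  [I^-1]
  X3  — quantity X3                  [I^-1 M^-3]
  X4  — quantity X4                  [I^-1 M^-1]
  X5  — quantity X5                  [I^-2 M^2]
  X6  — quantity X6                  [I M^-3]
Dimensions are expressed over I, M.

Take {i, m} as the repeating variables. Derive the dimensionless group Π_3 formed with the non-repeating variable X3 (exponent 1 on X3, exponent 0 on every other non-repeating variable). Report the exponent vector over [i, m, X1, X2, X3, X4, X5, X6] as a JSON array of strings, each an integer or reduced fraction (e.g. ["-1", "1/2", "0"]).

["1", "3", "0", "0", "1", "0", "0", "0"]

Write exponents as rows I,M / cols i,m,X1,X2,X3,X4,X5,X6:
  I: [ 1  0  2 -1 -1 -1 -2  1]
  M: [ 0  1  1  0 -3 -1  2 -3]
Echelon form has 2 nonzero rows (pivots: i,m)
Pivot set = {i,m}, free = {X1,X2,X3,X4,X5,X6}
RREF:
  r0: [   1    0    2   -1   -1   -1   -2    1]
  r1: [   0    1    1    0   -3   -1    2   -3]
Fix exponent of X3 at 1, X1 at 0, X2 at 0, X4 at 0, X5 at 0, X6 at 0; solve each RREF row for its pivot's exponent:
  r0: exp(i) + (-1)·1 = 0 ⇒ exp(i) = 1
  r1: exp(m) + (-3)·1 = 0 ⇒ exp(m) = 3
Π_3 = i · m^3 · X3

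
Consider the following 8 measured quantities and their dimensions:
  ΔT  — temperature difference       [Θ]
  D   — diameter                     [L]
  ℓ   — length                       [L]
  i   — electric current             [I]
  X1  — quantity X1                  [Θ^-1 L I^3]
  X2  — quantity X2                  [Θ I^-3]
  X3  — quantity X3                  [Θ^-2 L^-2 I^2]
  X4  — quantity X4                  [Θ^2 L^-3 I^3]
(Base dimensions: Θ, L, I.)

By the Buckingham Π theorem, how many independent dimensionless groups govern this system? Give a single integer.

Exponent matrix [Θ,L,I] × [ΔT,D,ℓ,i,X1,X2,X3,X4]:
  Θ: [ 1  0  0  0 -1  1 -2  2]
  L: [ 0  1  1  0  1  0 -2 -3]
  I: [ 0  0  0  1  3 -3  2  3]
Row reduction gives pivot columns ΔT,D,i; rank = 3
n=8, r=3 ⇒ 5 dimensionless groups

5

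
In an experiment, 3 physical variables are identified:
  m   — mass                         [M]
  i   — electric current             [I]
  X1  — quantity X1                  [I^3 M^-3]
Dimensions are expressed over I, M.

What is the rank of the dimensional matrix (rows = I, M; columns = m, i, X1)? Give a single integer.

Write exponents as rows I,M / cols m,i,X1:
  I: [ 0  1  3]
  M: [ 1  0 -3]
Echelon form has 2 nonzero rows (pivots: m,i)

2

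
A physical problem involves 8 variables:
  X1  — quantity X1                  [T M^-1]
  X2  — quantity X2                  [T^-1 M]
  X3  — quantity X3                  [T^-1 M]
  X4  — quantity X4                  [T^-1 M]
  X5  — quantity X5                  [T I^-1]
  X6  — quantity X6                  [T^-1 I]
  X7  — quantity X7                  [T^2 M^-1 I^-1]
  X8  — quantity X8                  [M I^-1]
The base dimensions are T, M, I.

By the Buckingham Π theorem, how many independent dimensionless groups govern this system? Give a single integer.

Dimensional matrix (T×M×I by X1×X2×X3×X4×X5×X6×X7×X8):
  T: [ 1 -1 -1 -1  1 -1  2  0]
  M: [-1  1  1  1  0  0 -1  1]
  I: [ 0  0  0  0 -1  1 -1 -1]
RREF → pivots at {X1,X5} ⇒ r = 2
n=8, r=2 ⇒ 6 dimensionless groups

6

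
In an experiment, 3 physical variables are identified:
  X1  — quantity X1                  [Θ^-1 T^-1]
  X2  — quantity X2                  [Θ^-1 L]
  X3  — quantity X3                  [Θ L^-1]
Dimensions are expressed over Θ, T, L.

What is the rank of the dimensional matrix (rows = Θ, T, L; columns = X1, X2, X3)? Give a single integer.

2

Write exponents as rows Θ,T,L / cols X1,X2,X3:
  Θ: [-1 -1  1]
  T: [-1  0  0]
  L: [ 0  1 -1]
Row reduction gives pivot columns X1,X2; rank = 2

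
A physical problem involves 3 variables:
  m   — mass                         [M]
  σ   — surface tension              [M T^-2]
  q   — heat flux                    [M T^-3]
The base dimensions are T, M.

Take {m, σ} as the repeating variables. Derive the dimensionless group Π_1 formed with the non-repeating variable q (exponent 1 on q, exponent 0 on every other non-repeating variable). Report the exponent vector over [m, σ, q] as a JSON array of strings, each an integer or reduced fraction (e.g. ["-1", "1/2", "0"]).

Exponent matrix [T,M] × [m,σ,q]:
  T: [ 0 -2 -3]
  M: [ 1  1  1]
Echelon form has 2 nonzero rows (pivots: m,σ)
Pivot set = {m,σ}, free = {q}
RREF:
  r0: [   1    0 -1/2]
  r1: [   0    1  3/2]
Fix exponent of q at 1; solve each RREF row for its pivot's exponent:
  r0: exp(m) + (-1/2)·1 = 0 ⇒ exp(m) = 1/2
  r1: exp(σ) + (3/2)·1 = 0 ⇒ exp(σ) = -3/2
Π_1 = m^(1/2) · σ^(-3/2) · q

["1/2", "-3/2", "1"]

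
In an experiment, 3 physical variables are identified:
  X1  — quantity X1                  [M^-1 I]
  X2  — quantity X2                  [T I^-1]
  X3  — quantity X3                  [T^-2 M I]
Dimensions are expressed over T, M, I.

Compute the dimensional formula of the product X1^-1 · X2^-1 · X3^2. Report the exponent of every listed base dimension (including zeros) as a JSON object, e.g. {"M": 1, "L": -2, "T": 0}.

{"T": -5, "M": 3, "I": 2}

Write exponents as rows T,M,I / cols X1,X2,X3:
  T: [ 0  1 -2]
  M: [-1  0  1]
  I: [ 1 -1  1]
  [T]: (-1)·0+(-1)·1+(2)·-2 = -5
  [M]: (-1)·-1+(-1)·0+(2)·1 = 3
  [I]: (-1)·1+(-1)·-1+(2)·1 = 2
⇒ T^-5 M^3 I^2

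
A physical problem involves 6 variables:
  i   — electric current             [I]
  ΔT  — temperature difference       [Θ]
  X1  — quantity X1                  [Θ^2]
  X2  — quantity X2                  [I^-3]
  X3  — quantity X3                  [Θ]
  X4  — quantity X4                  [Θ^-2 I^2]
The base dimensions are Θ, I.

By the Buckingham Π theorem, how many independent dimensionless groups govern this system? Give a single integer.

Exponent matrix [Θ,I] × [i,ΔT,X1,X2,X3,X4]:
  Θ: [ 0  1  2  0  1 -2]
  I: [ 1  0  0 -3  0  2]
Row reduction gives pivot columns i,ΔT; rank = 2
Π count = n − r = 6 − 2 = 4

4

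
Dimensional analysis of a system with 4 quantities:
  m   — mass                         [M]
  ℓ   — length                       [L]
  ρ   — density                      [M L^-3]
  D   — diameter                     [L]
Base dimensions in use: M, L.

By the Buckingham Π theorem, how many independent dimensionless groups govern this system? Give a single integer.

Dimensional matrix (M×L by m×ℓ×ρ×D):
  M: [ 1  0  1  0]
  L: [ 0  1 -3  1]
Row reduction gives pivot columns m,ℓ; rank = 2
Π count = n − r = 4 − 2 = 2

2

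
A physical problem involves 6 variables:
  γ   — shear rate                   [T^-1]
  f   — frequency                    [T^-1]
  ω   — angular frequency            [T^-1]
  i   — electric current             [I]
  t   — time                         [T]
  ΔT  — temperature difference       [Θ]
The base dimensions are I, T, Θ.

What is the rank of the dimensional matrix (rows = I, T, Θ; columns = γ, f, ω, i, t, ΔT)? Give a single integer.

Write exponents as rows I,T,Θ / cols γ,f,ω,i,t,ΔT:
  I: [ 0  0  0  1  0  0]
  T: [-1 -1 -1  0  1  0]
  Θ: [ 0  0  0  0  0  1]
Row reduction gives pivot columns γ,i,ΔT; rank = 3

3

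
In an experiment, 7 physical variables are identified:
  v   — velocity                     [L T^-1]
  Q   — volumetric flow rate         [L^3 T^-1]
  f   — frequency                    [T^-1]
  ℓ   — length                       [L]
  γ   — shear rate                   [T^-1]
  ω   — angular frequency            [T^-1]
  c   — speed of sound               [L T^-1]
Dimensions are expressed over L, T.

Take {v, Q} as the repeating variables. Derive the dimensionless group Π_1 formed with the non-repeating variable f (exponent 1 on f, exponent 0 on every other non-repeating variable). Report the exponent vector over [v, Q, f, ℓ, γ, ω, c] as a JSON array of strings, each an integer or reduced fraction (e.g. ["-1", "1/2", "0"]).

["-3/2", "1/2", "1", "0", "0", "0", "0"]

Write exponents as rows L,T / cols v,Q,f,ℓ,γ,ω,c:
  L: [ 1  3  0  1  0  0  1]
  T: [-1 -1 -1  0 -1 -1 -1]
RREF → pivots at {v,Q} ⇒ r = 2
Repeat: v,Q; free: f,ℓ,γ,ω,c
RREF:
  r0: [   1    0  3/2 -1/2  3/2  3/2    1]
  r1: [   0    1 -1/2  1/2 -1/2 -1/2    0]
Fix exponent of f at 1, ℓ at 0, γ at 0, ω at 0, c at 0; solve each RREF row for its pivot's exponent:
  r0: exp(v) + (3/2)·1 = 0 ⇒ exp(v) = -3/2
  r1: exp(Q) + (-1/2)·1 = 0 ⇒ exp(Q) = 1/2
Π_1 = v^(-3/2) · Q^(1/2) · f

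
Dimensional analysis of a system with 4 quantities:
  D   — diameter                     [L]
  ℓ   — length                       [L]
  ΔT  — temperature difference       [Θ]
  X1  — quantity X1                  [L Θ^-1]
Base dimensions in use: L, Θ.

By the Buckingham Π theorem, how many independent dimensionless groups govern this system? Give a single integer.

Dimensional matrix (L×Θ by D×ℓ×ΔT×X1):
  L: [ 1  1  0  1]
  Θ: [ 0  0  1 -1]
Row reduction gives pivot columns D,ΔT; rank = 2
n=4, r=2 ⇒ 2 dimensionless groups

2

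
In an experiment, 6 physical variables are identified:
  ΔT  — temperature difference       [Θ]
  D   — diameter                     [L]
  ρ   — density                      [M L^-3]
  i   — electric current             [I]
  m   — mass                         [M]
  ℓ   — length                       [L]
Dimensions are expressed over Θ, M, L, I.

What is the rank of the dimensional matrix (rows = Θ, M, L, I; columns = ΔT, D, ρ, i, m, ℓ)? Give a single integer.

4

Dimensional matrix (Θ×M×L×I by ΔT×D×ρ×i×m×ℓ):
  Θ: [ 1  0  0  0  0  0]
  M: [ 0  0  1  0  1  0]
  L: [ 0  1 -3  0  0  1]
  I: [ 0  0  0  1  0  0]
Row reduction gives pivot columns ΔT,D,ρ,i; rank = 4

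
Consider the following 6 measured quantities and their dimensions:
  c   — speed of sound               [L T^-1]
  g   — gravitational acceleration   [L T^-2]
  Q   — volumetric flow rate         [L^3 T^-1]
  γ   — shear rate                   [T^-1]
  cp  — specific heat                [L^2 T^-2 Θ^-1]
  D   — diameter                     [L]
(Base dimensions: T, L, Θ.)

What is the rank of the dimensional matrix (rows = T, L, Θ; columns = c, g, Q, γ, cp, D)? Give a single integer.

3

Exponent matrix [T,L,Θ] × [c,g,Q,γ,cp,D]:
  T: [-1 -2 -1 -1 -2  0]
  L: [ 1  1  3  0  2  1]
  Θ: [ 0  0  0  0 -1  0]
Echelon form has 3 nonzero rows (pivots: c,g,cp)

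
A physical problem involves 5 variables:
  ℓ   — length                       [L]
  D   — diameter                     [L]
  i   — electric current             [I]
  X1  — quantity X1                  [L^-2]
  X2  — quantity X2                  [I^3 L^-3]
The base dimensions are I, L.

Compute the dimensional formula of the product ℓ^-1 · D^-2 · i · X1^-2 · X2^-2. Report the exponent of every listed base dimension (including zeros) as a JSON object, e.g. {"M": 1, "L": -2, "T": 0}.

Write exponents as rows I,L / cols ℓ,D,i,X1,X2:
  I: [ 0  0  1  0  3]
  L: [ 1  1  0 -2 -3]
  [I]: (-1)·0+(-2)·0+(1)·1+(-2)·0+(-2)·3 = -5
  [L]: (-1)·1+(-2)·1+(1)·0+(-2)·-2+(-2)·-3 = 7
⇒ I^-5 L^7

{"I": -5, "L": 7}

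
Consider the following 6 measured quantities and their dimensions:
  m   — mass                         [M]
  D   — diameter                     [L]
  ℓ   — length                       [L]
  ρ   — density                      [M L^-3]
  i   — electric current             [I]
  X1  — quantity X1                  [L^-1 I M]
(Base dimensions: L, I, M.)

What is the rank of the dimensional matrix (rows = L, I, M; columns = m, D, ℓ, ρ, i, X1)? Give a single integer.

3

Dimensional matrix (L×I×M by m×D×ℓ×ρ×i×X1):
  L: [ 0  1  1 -3  0 -1]
  I: [ 0  0  0  0  1  1]
  M: [ 1  0  0  1  0  1]
Echelon form has 3 nonzero rows (pivots: m,D,i)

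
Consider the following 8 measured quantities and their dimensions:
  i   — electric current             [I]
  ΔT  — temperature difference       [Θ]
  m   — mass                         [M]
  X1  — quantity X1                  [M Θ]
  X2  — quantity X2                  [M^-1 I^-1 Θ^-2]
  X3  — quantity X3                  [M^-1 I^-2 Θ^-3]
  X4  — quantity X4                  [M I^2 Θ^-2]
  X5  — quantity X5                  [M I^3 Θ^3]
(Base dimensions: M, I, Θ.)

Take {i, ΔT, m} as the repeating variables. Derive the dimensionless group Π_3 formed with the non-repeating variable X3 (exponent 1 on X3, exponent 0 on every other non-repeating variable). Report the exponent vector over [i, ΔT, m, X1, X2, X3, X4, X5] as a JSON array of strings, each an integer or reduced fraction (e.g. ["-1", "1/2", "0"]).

["2", "3", "1", "0", "0", "1", "0", "0"]

Exponent matrix [M,I,Θ] × [i,ΔT,m,X1,X2,X3,X4,X5]:
  M: [ 0  0  1  1 -1 -1  1  1]
  I: [ 1  0  0  0 -1 -2  2  3]
  Θ: [ 0  1  0  1 -2 -3 -2  3]
Row reduction gives pivot columns i,ΔT,m; rank = 3
Pivot set = {i,ΔT,m}, free = {X1,X2,X3,X4,X5}
RREF:
  r0: [   1    0    0    0   -1   -2    2    3]
  r1: [   0    1    0    1   -2   -3   -2    3]
  r2: [   0    0    1    1   -1   -1    1    1]
Fix exponent of X3 at 1, X1 at 0, X2 at 0, X4 at 0, X5 at 0; solve each RREF row for its pivot's exponent:
  r0: exp(i) + (-2)·1 = 0 ⇒ exp(i) = 2
  r1: exp(ΔT) + (-3)·1 = 0 ⇒ exp(ΔT) = 3
  r2: exp(m) + (-1)·1 = 0 ⇒ exp(m) = 1
Π_3 = i^2 · ΔT^3 · m · X3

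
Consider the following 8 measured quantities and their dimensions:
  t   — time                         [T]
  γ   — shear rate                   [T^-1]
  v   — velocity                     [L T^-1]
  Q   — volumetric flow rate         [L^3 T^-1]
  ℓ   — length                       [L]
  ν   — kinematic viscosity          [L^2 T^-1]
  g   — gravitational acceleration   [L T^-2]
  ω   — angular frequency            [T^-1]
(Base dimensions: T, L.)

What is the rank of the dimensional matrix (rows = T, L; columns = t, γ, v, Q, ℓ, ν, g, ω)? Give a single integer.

Write exponents as rows T,L / cols t,γ,v,Q,ℓ,ν,g,ω:
  T: [ 1 -1 -1 -1  0 -1 -2 -1]
  L: [ 0  0  1  3  1  2  1  0]
Echelon form has 2 nonzero rows (pivots: t,v)

2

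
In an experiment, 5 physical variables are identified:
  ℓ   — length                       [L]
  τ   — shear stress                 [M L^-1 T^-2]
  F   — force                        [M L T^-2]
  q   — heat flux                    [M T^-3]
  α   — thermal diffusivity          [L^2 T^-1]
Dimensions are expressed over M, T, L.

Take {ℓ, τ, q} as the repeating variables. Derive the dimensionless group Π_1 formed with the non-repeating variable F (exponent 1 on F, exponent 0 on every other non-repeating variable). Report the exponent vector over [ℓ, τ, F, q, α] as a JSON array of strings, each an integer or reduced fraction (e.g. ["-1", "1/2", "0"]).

Write exponents as rows M,T,L / cols ℓ,τ,F,q,α:
  M: [ 0  1  1  1  0]
  T: [ 0 -2 -2 -3 -1]
  L: [ 1 -1  1  0  2]
Echelon form has 3 nonzero rows (pivots: ℓ,τ,q)
Repeat: ℓ,τ,q; free: F,α
RREF:
  r0: [   1    0    2    0    1]
  r1: [   0    1    1    0   -1]
  r2: [   0    0    0    1    1]
Fix exponent of F at 1, α at 0; solve each RREF row for its pivot's exponent:
  r0: exp(ℓ) + (2)·1 = 0 ⇒ exp(ℓ) = -2
  r1: exp(τ) + (1)·1 = 0 ⇒ exp(τ) = -1
  r2: exp(q) + (0)·1 = 0 ⇒ exp(q) = 0
Π_1 = ℓ^-2 · τ^-1 · F

["-2", "-1", "1", "0", "0"]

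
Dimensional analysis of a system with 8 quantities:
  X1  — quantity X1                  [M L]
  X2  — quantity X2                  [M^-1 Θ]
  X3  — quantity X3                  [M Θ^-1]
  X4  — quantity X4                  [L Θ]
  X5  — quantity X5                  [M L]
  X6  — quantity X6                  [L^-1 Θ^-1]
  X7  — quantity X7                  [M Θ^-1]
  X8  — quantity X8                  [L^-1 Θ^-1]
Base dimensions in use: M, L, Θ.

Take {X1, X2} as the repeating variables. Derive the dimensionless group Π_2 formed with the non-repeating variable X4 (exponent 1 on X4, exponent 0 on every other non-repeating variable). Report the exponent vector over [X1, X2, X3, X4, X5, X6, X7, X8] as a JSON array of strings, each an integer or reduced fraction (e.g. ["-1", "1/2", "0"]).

["-1", "-1", "0", "1", "0", "0", "0", "0"]

Dimensional matrix (M×L×Θ by X1×X2×X3×X4×X5×X6×X7×X8):
  M: [ 1 -1  1  0  1  0  1  0]
  L: [ 1  0  0  1  1 -1  0 -1]
  Θ: [ 0  1 -1  1  0 -1 -1 -1]
Echelon form has 2 nonzero rows (pivots: X1,X2)
Repeat: X1,X2; free: X3,X4,X5,X6,X7,X8
RREF:
  r0: [   1    0    0    1    1   -1    0   -1]
  r1: [   0    1   -1    1    0   -1   -1   -1]
  r2: [   0    0    0    0    0    0    0    0]
Fix exponent of X4 at 1, X3 at 0, X5 at 0, X6 at 0, X7 at 0, X8 at 0; solve each RREF row for its pivot's exponent:
  r0: exp(X1) + (1)·1 = 0 ⇒ exp(X1) = -1
  r1: exp(X2) + (1)·1 = 0 ⇒ exp(X2) = -1
Π_2 = X1^-1 · X2^-1 · X4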